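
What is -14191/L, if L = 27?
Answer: -14191/27 ≈ -525.59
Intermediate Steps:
-14191/L = -14191/27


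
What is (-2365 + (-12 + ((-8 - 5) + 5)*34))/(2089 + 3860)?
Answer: -883/1983 ≈ -0.44528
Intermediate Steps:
(-2365 + (-12 + ((-8 - 5) + 5)*34))/(2089 + 3860) = (-2365 + (-12 + (-13 + 5)*34))/5949 = (-2365 + (-12 - 8*34))*(1/5949) = (-2365 + (-12 - 272))*(1/5949) = (-2365 - 284)*(1/5949) = -2649*1/5949 = -883/1983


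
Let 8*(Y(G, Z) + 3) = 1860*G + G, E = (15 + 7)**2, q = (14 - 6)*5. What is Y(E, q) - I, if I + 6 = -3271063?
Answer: 6767313/2 ≈ 3.3837e+6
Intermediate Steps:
q = 40 (q = 8*5 = 40)
E = 484 (E = 22**2 = 484)
I = -3271069 (I = -6 - 3271063 = -3271069)
Y(G, Z) = -3 + 1861*G/8 (Y(G, Z) = -3 + (1860*G + G)/8 = -3 + (1861*G)/8 = -3 + 1861*G/8)
Y(E, q) - I = (-3 + (1861/8)*484) - 1*(-3271069) = (-3 + 225181/2) + 3271069 = 225175/2 + 3271069 = 6767313/2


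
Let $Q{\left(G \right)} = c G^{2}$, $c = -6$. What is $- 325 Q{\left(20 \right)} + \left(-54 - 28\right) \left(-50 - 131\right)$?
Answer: $794842$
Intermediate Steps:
$Q{\left(G \right)} = - 6 G^{2}$
$- 325 Q{\left(20 \right)} + \left(-54 - 28\right) \left(-50 - 131\right) = - 325 \left(- 6 \cdot 20^{2}\right) + \left(-54 - 28\right) \left(-50 - 131\right) = - 325 \left(\left(-6\right) 400\right) - -14842 = \left(-325\right) \left(-2400\right) + 14842 = 780000 + 14842 = 794842$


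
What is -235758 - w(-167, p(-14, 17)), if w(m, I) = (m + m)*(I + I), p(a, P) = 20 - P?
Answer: -233754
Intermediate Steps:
w(m, I) = 4*I*m (w(m, I) = (2*m)*(2*I) = 4*I*m)
-235758 - w(-167, p(-14, 17)) = -235758 - 4*(20 - 1*17)*(-167) = -235758 - 4*(20 - 17)*(-167) = -235758 - 4*3*(-167) = -235758 - 1*(-2004) = -235758 + 2004 = -233754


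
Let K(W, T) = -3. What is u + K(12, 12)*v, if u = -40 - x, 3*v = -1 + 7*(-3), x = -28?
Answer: 10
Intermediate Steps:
v = -22/3 (v = (-1 + 7*(-3))/3 = (-1 - 21)/3 = (⅓)*(-22) = -22/3 ≈ -7.3333)
u = -12 (u = -40 - 1*(-28) = -40 + 28 = -12)
u + K(12, 12)*v = -12 - 3*(-22/3) = -12 + 22 = 10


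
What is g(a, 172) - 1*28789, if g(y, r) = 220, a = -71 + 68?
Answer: -28569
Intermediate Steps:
a = -3
g(a, 172) - 1*28789 = 220 - 1*28789 = 220 - 28789 = -28569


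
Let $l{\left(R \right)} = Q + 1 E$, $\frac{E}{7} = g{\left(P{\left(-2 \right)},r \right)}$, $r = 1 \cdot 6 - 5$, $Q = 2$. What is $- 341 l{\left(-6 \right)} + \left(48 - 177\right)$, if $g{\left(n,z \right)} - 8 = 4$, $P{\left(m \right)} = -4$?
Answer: $-29455$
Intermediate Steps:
$r = 1$ ($r = 6 - 5 = 1$)
$g{\left(n,z \right)} = 12$ ($g{\left(n,z \right)} = 8 + 4 = 12$)
$E = 84$ ($E = 7 \cdot 12 = 84$)
$l{\left(R \right)} = 86$ ($l{\left(R \right)} = 2 + 1 \cdot 84 = 2 + 84 = 86$)
$- 341 l{\left(-6 \right)} + \left(48 - 177\right) = \left(-341\right) 86 + \left(48 - 177\right) = -29326 - 129 = -29455$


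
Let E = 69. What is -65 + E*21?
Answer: 1384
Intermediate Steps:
-65 + E*21 = -65 + 69*21 = -65 + 1449 = 1384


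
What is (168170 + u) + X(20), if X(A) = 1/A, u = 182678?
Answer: 7016961/20 ≈ 3.5085e+5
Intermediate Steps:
(168170 + u) + X(20) = (168170 + 182678) + 1/20 = 350848 + 1/20 = 7016961/20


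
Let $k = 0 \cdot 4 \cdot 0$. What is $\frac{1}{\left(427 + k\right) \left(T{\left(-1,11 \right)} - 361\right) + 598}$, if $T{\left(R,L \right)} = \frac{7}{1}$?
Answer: $- \frac{1}{150560} \approx -6.6419 \cdot 10^{-6}$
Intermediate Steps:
$T{\left(R,L \right)} = 7$ ($T{\left(R,L \right)} = 7 \cdot 1 = 7$)
$k = 0$ ($k = 0 \cdot 0 = 0$)
$\frac{1}{\left(427 + k\right) \left(T{\left(-1,11 \right)} - 361\right) + 598} = \frac{1}{\left(427 + 0\right) \left(7 - 361\right) + 598} = \frac{1}{427 \left(-354\right) + 598} = \frac{1}{-151158 + 598} = \frac{1}{-150560} = - \frac{1}{150560}$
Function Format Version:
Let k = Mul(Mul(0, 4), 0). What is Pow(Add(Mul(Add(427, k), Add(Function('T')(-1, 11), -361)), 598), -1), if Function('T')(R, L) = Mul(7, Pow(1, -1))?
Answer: Rational(-1, 150560) ≈ -6.6419e-6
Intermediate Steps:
Function('T')(R, L) = 7 (Function('T')(R, L) = Mul(7, 1) = 7)
k = 0 (k = Mul(0, 0) = 0)
Pow(Add(Mul(Add(427, k), Add(Function('T')(-1, 11), -361)), 598), -1) = Pow(Add(Mul(Add(427, 0), Add(7, -361)), 598), -1) = Pow(Add(Mul(427, -354), 598), -1) = Pow(Add(-151158, 598), -1) = Pow(-150560, -1) = Rational(-1, 150560)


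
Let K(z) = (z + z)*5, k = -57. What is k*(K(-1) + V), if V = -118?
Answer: 7296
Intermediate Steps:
K(z) = 10*z (K(z) = (2*z)*5 = 10*z)
k*(K(-1) + V) = -57*(10*(-1) - 118) = -57*(-10 - 118) = -57*(-128) = 7296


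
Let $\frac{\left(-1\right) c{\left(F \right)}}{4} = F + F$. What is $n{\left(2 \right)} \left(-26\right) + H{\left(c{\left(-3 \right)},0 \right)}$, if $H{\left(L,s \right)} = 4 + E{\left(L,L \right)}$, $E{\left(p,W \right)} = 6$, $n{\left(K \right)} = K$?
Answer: $-42$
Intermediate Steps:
$c{\left(F \right)} = - 8 F$ ($c{\left(F \right)} = - 4 \left(F + F\right) = - 4 \cdot 2 F = - 8 F$)
$H{\left(L,s \right)} = 10$ ($H{\left(L,s \right)} = 4 + 6 = 10$)
$n{\left(2 \right)} \left(-26\right) + H{\left(c{\left(-3 \right)},0 \right)} = 2 \left(-26\right) + 10 = -52 + 10 = -42$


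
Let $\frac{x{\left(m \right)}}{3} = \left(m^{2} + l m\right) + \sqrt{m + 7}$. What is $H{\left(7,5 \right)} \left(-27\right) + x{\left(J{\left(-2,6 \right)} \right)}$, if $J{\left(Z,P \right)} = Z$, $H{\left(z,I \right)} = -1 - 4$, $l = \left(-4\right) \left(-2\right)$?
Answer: $99 + 3 \sqrt{5} \approx 105.71$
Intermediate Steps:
$l = 8$
$H{\left(z,I \right)} = -5$ ($H{\left(z,I \right)} = -1 - 4 = -5$)
$x{\left(m \right)} = 3 m^{2} + 3 \sqrt{7 + m} + 24 m$ ($x{\left(m \right)} = 3 \left(\left(m^{2} + 8 m\right) + \sqrt{m + 7}\right) = 3 \left(\left(m^{2} + 8 m\right) + \sqrt{7 + m}\right) = 3 \left(m^{2} + \sqrt{7 + m} + 8 m\right) = 3 m^{2} + 3 \sqrt{7 + m} + 24 m$)
$H{\left(7,5 \right)} \left(-27\right) + x{\left(J{\left(-2,6 \right)} \right)} = \left(-5\right) \left(-27\right) + \left(3 \left(-2\right)^{2} + 3 \sqrt{7 - 2} + 24 \left(-2\right)\right) = 135 + \left(3 \cdot 4 + 3 \sqrt{5} - 48\right) = 135 + \left(12 + 3 \sqrt{5} - 48\right) = 135 - \left(36 - 3 \sqrt{5}\right) = 99 + 3 \sqrt{5}$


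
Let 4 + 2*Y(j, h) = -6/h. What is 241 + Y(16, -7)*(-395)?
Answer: 6032/7 ≈ 861.71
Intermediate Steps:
Y(j, h) = -2 - 3/h (Y(j, h) = -2 + (-6/h)/2 = -2 - 3/h)
241 + Y(16, -7)*(-395) = 241 + (-2 - 3/(-7))*(-395) = 241 + (-2 - 3*(-⅐))*(-395) = 241 + (-2 + 3/7)*(-395) = 241 - 11/7*(-395) = 241 + 4345/7 = 6032/7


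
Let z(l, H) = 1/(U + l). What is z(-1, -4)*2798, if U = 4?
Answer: 2798/3 ≈ 932.67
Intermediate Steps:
z(l, H) = 1/(4 + l)
z(-1, -4)*2798 = 2798/(4 - 1) = 2798/3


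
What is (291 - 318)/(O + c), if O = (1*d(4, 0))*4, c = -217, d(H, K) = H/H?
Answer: 9/71 ≈ 0.12676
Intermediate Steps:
d(H, K) = 1
O = 4 (O = (1*1)*4 = 1*4 = 4)
(291 - 318)/(O + c) = (291 - 318)/(4 - 217) = -27/(-213) = -27*(-1/213) = 9/71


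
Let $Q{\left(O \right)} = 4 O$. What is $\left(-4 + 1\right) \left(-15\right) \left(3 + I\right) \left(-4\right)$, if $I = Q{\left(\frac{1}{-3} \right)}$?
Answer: $-300$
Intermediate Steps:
$I = - \frac{4}{3}$ ($I = \frac{4}{-3} = 4 \left(- \frac{1}{3}\right) = - \frac{4}{3} \approx -1.3333$)
$\left(-4 + 1\right) \left(-15\right) \left(3 + I\right) \left(-4\right) = \left(-4 + 1\right) \left(-15\right) \left(3 - \frac{4}{3}\right) \left(-4\right) = \left(-3\right) \left(-15\right) \frac{5}{3} \left(-4\right) = 45 \left(- \frac{20}{3}\right) = -300$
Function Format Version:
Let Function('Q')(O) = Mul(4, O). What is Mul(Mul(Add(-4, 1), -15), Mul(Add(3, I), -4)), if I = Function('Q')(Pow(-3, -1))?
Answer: -300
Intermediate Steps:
I = Rational(-4, 3) (I = Mul(4, Pow(-3, -1)) = Mul(4, Rational(-1, 3)) = Rational(-4, 3) ≈ -1.3333)
Mul(Mul(Add(-4, 1), -15), Mul(Add(3, I), -4)) = Mul(Mul(Add(-4, 1), -15), Mul(Add(3, Rational(-4, 3)), -4)) = Mul(Mul(-3, -15), Mul(Rational(5, 3), -4)) = Mul(45, Rational(-20, 3)) = -300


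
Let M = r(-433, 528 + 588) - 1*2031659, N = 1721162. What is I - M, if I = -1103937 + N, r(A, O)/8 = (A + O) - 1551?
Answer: 2655828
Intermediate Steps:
r(A, O) = -12408 + 8*A + 8*O (r(A, O) = 8*((A + O) - 1551) = 8*(-1551 + A + O) = -12408 + 8*A + 8*O)
I = 617225 (I = -1103937 + 1721162 = 617225)
M = -2038603 (M = (-12408 + 8*(-433) + 8*(528 + 588)) - 1*2031659 = (-12408 - 3464 + 8*1116) - 2031659 = (-12408 - 3464 + 8928) - 2031659 = -6944 - 2031659 = -2038603)
I - M = 617225 - 1*(-2038603) = 617225 + 2038603 = 2655828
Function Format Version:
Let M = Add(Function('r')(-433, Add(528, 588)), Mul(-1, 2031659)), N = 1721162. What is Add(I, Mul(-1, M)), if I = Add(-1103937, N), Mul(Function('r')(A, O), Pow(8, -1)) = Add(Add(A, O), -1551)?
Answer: 2655828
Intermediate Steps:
Function('r')(A, O) = Add(-12408, Mul(8, A), Mul(8, O)) (Function('r')(A, O) = Mul(8, Add(Add(A, O), -1551)) = Mul(8, Add(-1551, A, O)) = Add(-12408, Mul(8, A), Mul(8, O)))
I = 617225 (I = Add(-1103937, 1721162) = 617225)
M = -2038603 (M = Add(Add(-12408, Mul(8, -433), Mul(8, Add(528, 588))), Mul(-1, 2031659)) = Add(Add(-12408, -3464, Mul(8, 1116)), -2031659) = Add(Add(-12408, -3464, 8928), -2031659) = Add(-6944, -2031659) = -2038603)
Add(I, Mul(-1, M)) = Add(617225, Mul(-1, -2038603)) = Add(617225, 2038603) = 2655828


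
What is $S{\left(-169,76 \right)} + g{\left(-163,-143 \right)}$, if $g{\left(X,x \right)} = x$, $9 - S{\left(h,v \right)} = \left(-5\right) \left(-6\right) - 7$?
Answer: $-157$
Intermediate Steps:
$S{\left(h,v \right)} = -14$ ($S{\left(h,v \right)} = 9 - \left(\left(-5\right) \left(-6\right) - 7\right) = 9 - \left(30 - 7\right) = 9 - 23 = -14$)
$S{\left(-169,76 \right)} + g{\left(-163,-143 \right)} = -14 - 143 = -157$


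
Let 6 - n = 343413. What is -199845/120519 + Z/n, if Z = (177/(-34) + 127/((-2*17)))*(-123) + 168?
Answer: -43306531409/26058524443 ≈ -1.6619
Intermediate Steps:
n = -343407 (n = 6 - 1*343413 = 6 - 343413 = -343407)
Z = 21552/17 (Z = (177*(-1/34) + 127/(-34))*(-123) + 168 = (-177/34 + 127*(-1/34))*(-123) + 168 = (-177/34 - 127/34)*(-123) + 168 = -152/17*(-123) + 168 = 18696/17 + 168 = 21552/17 ≈ 1267.8)
-199845/120519 + Z/n = -199845/120519 + (21552/17)/(-343407) = -199845*1/120519 + (21552/17)*(-1/343407) = -22205/13391 - 7184/1945973 = -43306531409/26058524443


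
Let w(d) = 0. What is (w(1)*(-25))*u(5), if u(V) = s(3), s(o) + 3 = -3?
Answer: 0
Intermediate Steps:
s(o) = -6 (s(o) = -3 - 3 = -6)
u(V) = -6
(w(1)*(-25))*u(5) = (0*(-25))*(-6) = 0*(-6) = 0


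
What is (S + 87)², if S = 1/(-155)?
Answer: 181818256/24025 ≈ 7567.9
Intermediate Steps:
S = -1/155 ≈ -0.0064516
(S + 87)² = (-1/155 + 87)² = (13484/155)² = 181818256/24025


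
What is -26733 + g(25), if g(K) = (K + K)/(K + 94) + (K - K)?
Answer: -3181177/119 ≈ -26733.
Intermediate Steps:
g(K) = 2*K/(94 + K) (g(K) = (2*K)/(94 + K) + 0 = 2*K/(94 + K) + 0 = 2*K/(94 + K))
-26733 + g(25) = -26733 + 2*25/(94 + 25) = -26733 + 2*25/119 = -26733 + 2*25*(1/119) = -26733 + 50/119 = -3181177/119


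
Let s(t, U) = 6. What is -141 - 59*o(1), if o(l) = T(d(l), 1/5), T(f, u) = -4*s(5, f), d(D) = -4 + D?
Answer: 1275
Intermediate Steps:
T(f, u) = -24 (T(f, u) = -4*6 = -24)
o(l) = -24
-141 - 59*o(1) = -141 - 59*(-24) = -141 + 1416 = 1275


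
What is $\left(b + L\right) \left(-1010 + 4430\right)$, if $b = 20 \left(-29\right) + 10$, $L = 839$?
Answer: $919980$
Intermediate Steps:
$b = -570$ ($b = -580 + 10 = -570$)
$\left(b + L\right) \left(-1010 + 4430\right) = \left(-570 + 839\right) \left(-1010 + 4430\right) = 269 \cdot 3420 = 919980$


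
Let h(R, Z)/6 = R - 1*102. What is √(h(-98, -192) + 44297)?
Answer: √43097 ≈ 207.60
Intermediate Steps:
h(R, Z) = -612 + 6*R (h(R, Z) = 6*(R - 1*102) = 6*(R - 102) = 6*(-102 + R) = -612 + 6*R)
√(h(-98, -192) + 44297) = √((-612 + 6*(-98)) + 44297) = √((-612 - 588) + 44297) = √(-1200 + 44297) = √43097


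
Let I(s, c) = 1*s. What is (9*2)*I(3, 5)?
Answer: 54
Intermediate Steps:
I(s, c) = s
(9*2)*I(3, 5) = (9*2)*3 = 18*3 = 54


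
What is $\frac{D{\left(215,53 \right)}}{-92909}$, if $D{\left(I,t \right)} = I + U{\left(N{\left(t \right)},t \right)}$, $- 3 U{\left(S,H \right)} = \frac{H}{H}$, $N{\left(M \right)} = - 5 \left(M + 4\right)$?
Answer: $- \frac{644}{278727} \approx -0.0023105$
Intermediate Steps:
$N{\left(M \right)} = -20 - 5 M$ ($N{\left(M \right)} = - 5 \left(4 + M\right) = -20 - 5 M$)
$U{\left(S,H \right)} = - \frac{1}{3}$ ($U{\left(S,H \right)} = - \frac{H \frac{1}{H}}{3} = \left(- \frac{1}{3}\right) 1 = - \frac{1}{3}$)
$D{\left(I,t \right)} = - \frac{1}{3} + I$ ($D{\left(I,t \right)} = I - \frac{1}{3} = - \frac{1}{3} + I$)
$\frac{D{\left(215,53 \right)}}{-92909} = \frac{- \frac{1}{3} + 215}{-92909} = \frac{644}{3} \left(- \frac{1}{92909}\right) = - \frac{644}{278727}$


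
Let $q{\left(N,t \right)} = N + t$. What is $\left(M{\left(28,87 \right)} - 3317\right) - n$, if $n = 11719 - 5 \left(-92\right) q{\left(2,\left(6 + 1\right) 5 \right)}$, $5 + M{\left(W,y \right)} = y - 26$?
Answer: $-32000$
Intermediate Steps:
$M{\left(W,y \right)} = -31 + y$ ($M{\left(W,y \right)} = -5 + \left(y - 26\right) = -5 + \left(-26 + y\right) = -31 + y$)
$n = 28739$ ($n = 11719 - 5 \left(-92\right) \left(2 + \left(6 + 1\right) 5\right) = 11719 - - 460 \left(2 + 7 \cdot 5\right) = 11719 - - 460 \left(2 + 35\right) = 11719 - \left(-460\right) 37 = 11719 - -17020 = 11719 + 17020 = 28739$)
$\left(M{\left(28,87 \right)} - 3317\right) - n = \left(\left(-31 + 87\right) - 3317\right) - 28739 = \left(56 - 3317\right) - 28739 = -3261 - 28739 = -32000$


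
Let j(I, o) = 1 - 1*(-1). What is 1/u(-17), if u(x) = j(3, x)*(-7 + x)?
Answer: -1/48 ≈ -0.020833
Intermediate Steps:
j(I, o) = 2 (j(I, o) = 1 + 1 = 2)
u(x) = -14 + 2*x (u(x) = 2*(-7 + x) = -14 + 2*x)
1/u(-17) = 1/(-14 + 2*(-17)) = 1/(-14 - 34) = 1/(-48) = -1/48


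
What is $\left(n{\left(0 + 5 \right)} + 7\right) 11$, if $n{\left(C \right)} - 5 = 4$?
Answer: $176$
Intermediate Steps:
$n{\left(C \right)} = 9$ ($n{\left(C \right)} = 5 + 4 = 9$)
$\left(n{\left(0 + 5 \right)} + 7\right) 11 = \left(9 + 7\right) 11 = 16 \cdot 11 = 176$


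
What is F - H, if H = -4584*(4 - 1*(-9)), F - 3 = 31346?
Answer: 90941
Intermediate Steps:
F = 31349 (F = 3 + 31346 = 31349)
H = -59592 (H = -4584*(4 + 9) = -4584*13 = -59592)
F - H = 31349 - 1*(-59592) = 31349 + 59592 = 90941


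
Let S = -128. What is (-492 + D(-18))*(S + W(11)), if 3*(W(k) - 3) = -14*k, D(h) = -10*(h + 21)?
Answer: 92046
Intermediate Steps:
D(h) = -210 - 10*h (D(h) = -10*(21 + h) = -210 - 10*h)
W(k) = 3 - 14*k/3 (W(k) = 3 + (-14*k)/3 = 3 - 14*k/3)
(-492 + D(-18))*(S + W(11)) = (-492 + (-210 - 10*(-18)))*(-128 + (3 - 14/3*11)) = (-492 + (-210 + 180))*(-128 + (3 - 154/3)) = (-492 - 30)*(-128 - 145/3) = -522*(-529/3) = 92046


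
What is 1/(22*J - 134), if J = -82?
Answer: -1/1938 ≈ -0.00051600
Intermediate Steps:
1/(22*J - 134) = 1/(22*(-82) - 134) = 1/(-1804 - 134) = 1/(-1938) = -1/1938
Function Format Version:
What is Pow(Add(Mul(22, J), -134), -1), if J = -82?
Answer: Rational(-1, 1938) ≈ -0.00051600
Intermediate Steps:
Pow(Add(Mul(22, J), -134), -1) = Pow(Add(Mul(22, -82), -134), -1) = Pow(Add(-1804, -134), -1) = Pow(-1938, -1) = Rational(-1, 1938)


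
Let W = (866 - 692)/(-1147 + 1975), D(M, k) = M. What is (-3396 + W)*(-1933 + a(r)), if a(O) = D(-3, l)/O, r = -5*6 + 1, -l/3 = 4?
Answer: 13133984713/2001 ≈ 6.5637e+6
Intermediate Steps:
l = -12 (l = -3*4 = -12)
r = -29 (r = -30 + 1 = -29)
a(O) = -3/O
W = 29/138 (W = 174/828 = 174*(1/828) = 29/138 ≈ 0.21014)
(-3396 + W)*(-1933 + a(r)) = (-3396 + 29/138)*(-1933 - 3/(-29)) = -468619*(-1933 - 3*(-1/29))/138 = -468619*(-1933 + 3/29)/138 = -468619/138*(-56054/29) = 13133984713/2001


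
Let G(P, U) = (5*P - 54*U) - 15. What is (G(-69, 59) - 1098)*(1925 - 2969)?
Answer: 4848336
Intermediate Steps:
G(P, U) = -15 - 54*U + 5*P (G(P, U) = (-54*U + 5*P) - 15 = -15 - 54*U + 5*P)
(G(-69, 59) - 1098)*(1925 - 2969) = ((-15 - 54*59 + 5*(-69)) - 1098)*(1925 - 2969) = ((-15 - 3186 - 345) - 1098)*(-1044) = (-3546 - 1098)*(-1044) = -4644*(-1044) = 4848336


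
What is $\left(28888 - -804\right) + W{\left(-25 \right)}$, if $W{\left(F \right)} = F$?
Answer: $29667$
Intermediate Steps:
$\left(28888 - -804\right) + W{\left(-25 \right)} = \left(28888 - -804\right) - 25 = \left(28888 + 804\right) - 25 = 29692 - 25 = 29667$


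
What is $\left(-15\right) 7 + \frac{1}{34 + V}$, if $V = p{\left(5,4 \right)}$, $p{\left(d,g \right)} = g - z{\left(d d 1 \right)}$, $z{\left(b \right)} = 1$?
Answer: $- \frac{3884}{37} \approx -104.97$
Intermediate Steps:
$p{\left(d,g \right)} = -1 + g$ ($p{\left(d,g \right)} = g - 1 = -1 + g$)
$V = 3$ ($V = -1 + 4 = 3$)
$\left(-15\right) 7 + \frac{1}{34 + V} = \left(-15\right) 7 + \frac{1}{34 + 3} = -105 + \frac{1}{37} = - \frac{3884}{37}$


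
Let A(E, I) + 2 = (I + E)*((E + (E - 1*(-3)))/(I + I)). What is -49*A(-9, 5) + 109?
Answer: -87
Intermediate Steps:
A(E, I) = -2 + (3 + 2*E)*(E + I)/(2*I) (A(E, I) = -2 + (I + E)*((E + (E - 1*(-3)))/(I + I)) = -2 + (E + I)*((E + (E + 3))/((2*I))) = -2 + (E + I)*((E + (3 + E))*(1/(2*I))) = -2 + (E + I)*((3 + 2*E)*(1/(2*I))) = -2 + (E + I)*((3 + 2*E)/(2*I)) = -2 + (3 + 2*E)*(E + I)/(2*I))
-49*A(-9, 5) + 109 = -49*(-½ - 9 + (-9)²/5 + (3/2)*(-9)/5) + 109 = -49*(-½ - 9 + 81*(⅕) + (3/2)*(-9)*(⅕)) + 109 = -49*(-½ - 9 + 81/5 - 27/10) + 109 = -49*4 + 109 = -196 + 109 = -87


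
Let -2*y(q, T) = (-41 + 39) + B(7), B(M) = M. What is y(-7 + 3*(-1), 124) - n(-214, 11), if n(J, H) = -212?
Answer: 419/2 ≈ 209.50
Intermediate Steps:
y(q, T) = -5/2 (y(q, T) = -((-41 + 39) + 7)/2 = -(-2 + 7)/2 = -1/2*5 = -5/2)
y(-7 + 3*(-1), 124) - n(-214, 11) = -5/2 - 1*(-212) = -5/2 + 212 = 419/2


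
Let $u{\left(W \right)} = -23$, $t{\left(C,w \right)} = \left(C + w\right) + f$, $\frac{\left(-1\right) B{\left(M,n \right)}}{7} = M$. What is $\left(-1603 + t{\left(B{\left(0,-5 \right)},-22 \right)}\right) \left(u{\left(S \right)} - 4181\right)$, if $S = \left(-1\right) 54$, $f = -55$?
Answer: $7062720$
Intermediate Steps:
$B{\left(M,n \right)} = - 7 M$
$t{\left(C,w \right)} = -55 + C + w$ ($t{\left(C,w \right)} = \left(C + w\right) - 55 = -55 + C + w$)
$S = -54$
$\left(-1603 + t{\left(B{\left(0,-5 \right)},-22 \right)}\right) \left(u{\left(S \right)} - 4181\right) = \left(-1603 - 77\right) \left(-23 - 4181\right) = \left(-1603 - 77\right) \left(-4204\right) = \left(-1680\right) \left(-4204\right) = 7062720$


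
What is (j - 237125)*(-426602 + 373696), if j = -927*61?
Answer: 15537010832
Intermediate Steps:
j = -56547
(j - 237125)*(-426602 + 373696) = (-56547 - 237125)*(-426602 + 373696) = -293672*(-52906) = 15537010832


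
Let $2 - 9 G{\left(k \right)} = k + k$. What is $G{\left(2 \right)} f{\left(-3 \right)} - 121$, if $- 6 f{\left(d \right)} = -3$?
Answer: $- \frac{1090}{9} \approx -121.11$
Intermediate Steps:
$G{\left(k \right)} = \frac{2}{9} - \frac{2 k}{9}$ ($G{\left(k \right)} = \frac{2}{9} - \frac{k + k}{9} = \frac{2}{9} - \frac{2 k}{9}$)
$f{\left(d \right)} = \frac{1}{2}$ ($f{\left(d \right)} = \left(- \frac{1}{6}\right) \left(-3\right) = \frac{1}{2}$)
$G{\left(2 \right)} f{\left(-3 \right)} - 121 = \left(\frac{2}{9} - \frac{4}{9}\right) \frac{1}{2} - 121 = \left(- \frac{2}{9}\right) \frac{1}{2} - 121 = - \frac{1}{9} - 121 = - \frac{1090}{9}$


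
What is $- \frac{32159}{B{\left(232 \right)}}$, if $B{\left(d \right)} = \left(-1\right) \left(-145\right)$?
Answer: $- \frac{32159}{145} \approx -221.79$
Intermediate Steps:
$B{\left(d \right)} = 145$
$- \frac{32159}{B{\left(232 \right)}} = - \frac{32159}{145}$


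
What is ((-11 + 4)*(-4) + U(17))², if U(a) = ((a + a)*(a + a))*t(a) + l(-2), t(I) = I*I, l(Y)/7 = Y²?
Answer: 111649539600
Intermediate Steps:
l(Y) = 7*Y²
t(I) = I²
U(a) = 28 + 4*a⁴ (U(a) = ((a + a)*(a + a))*a² + 7*(-2)² = ((2*a)*(2*a))*a² + 7*4 = (4*a²)*a² + 28 = 4*a⁴ + 28 = 28 + 4*a⁴)
((-11 + 4)*(-4) + U(17))² = ((-11 + 4)*(-4) + (28 + 4*17⁴))² = (-7*(-4) + (28 + 4*83521))² = (28 + (28 + 334084))² = (28 + 334112)² = 334140² = 111649539600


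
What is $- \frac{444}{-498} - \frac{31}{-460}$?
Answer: $\frac{36613}{38180} \approx 0.95896$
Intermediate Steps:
$- \frac{444}{-498} - \frac{31}{-460} = \left(-444\right) \left(- \frac{1}{498}\right) - - \frac{31}{460} = \frac{74}{83} + \frac{31}{460} = \frac{36613}{38180}$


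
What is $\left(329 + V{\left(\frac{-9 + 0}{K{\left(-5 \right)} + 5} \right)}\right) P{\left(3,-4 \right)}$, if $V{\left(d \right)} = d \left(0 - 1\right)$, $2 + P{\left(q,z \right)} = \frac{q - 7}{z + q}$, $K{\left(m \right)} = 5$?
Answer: $\frac{3299}{5} \approx 659.8$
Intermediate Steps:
$P{\left(q,z \right)} = -2 + \frac{-7 + q}{q + z}$ ($P{\left(q,z \right)} = -2 + \frac{q - 7}{z + q} = -2 + \frac{-7 + q}{q + z}$)
$V{\left(d \right)} = - d$ ($V{\left(d \right)} = d \left(-1\right) = - d$)
$\left(329 + V{\left(\frac{-9 + 0}{K{\left(-5 \right)} + 5} \right)}\right) P{\left(3,-4 \right)} = \left(329 - \frac{-9 + 0}{5 + 5}\right) \frac{-7 - 3 - -8}{3 - 4} = \left(329 - - \frac{9}{10}\right) \frac{-7 - 3 + 8}{-1} = \left(329 - \left(-9\right) \frac{1}{10}\right) \left(\left(-1\right) \left(-2\right)\right) = \left(329 - - \frac{9}{10}\right) 2 = \left(329 + \frac{9}{10}\right) 2 = \frac{3299}{10} \cdot 2 = \frac{3299}{5}$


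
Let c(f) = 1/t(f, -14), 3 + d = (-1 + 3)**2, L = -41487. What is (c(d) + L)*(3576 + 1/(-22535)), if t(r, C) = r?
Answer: -3343155906274/22535 ≈ -1.4835e+8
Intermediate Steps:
d = 1 (d = -3 + (-1 + 3)**2 = -3 + 2**2 = -3 + 4 = 1)
c(f) = 1/f
(c(d) + L)*(3576 + 1/(-22535)) = (1/1 - 41487)*(3576 + 1/(-22535)) = (1 - 41487)*(3576 - 1/22535) = -41486*80585159/22535 = -3343155906274/22535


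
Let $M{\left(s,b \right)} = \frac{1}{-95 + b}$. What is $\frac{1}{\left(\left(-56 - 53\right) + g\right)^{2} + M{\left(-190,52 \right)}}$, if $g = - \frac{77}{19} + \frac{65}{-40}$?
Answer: $\frac{993472}{13065086619} \approx 7.604 \cdot 10^{-5}$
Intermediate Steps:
$g = - \frac{863}{152}$ ($g = \left(-77\right) \frac{1}{19} + 65 \left(- \frac{1}{40}\right) = - \frac{77}{19} - \frac{13}{8} = - \frac{863}{152} \approx -5.6776$)
$\frac{1}{\left(\left(-56 - 53\right) + g\right)^{2} + M{\left(-190,52 \right)}} = \frac{1}{\left(\left(-56 - 53\right) - \frac{863}{152}\right)^{2} + \frac{1}{-95 + 52}} = \frac{1}{\left(\left(-56 - 53\right) - \frac{863}{152}\right)^{2} + \frac{1}{-43}} = \frac{1}{\left(-109 - \frac{863}{152}\right)^{2} - \frac{1}{43}} = \frac{1}{\left(- \frac{17431}{152}\right)^{2} - \frac{1}{43}} = \frac{1}{\frac{303839761}{23104} - \frac{1}{43}} = \frac{1}{\frac{13065086619}{993472}} = \frac{993472}{13065086619}$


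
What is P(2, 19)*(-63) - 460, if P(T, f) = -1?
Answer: -397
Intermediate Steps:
P(2, 19)*(-63) - 460 = -1*(-63) - 460 = 63 - 460 = -397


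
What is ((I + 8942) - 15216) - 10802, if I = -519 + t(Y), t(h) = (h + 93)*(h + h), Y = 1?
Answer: -17407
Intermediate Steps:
t(h) = 2*h*(93 + h) (t(h) = (93 + h)*(2*h) = 2*h*(93 + h))
I = -331 (I = -519 + 2*1*(93 + 1) = -519 + 2*1*94 = -519 + 188 = -331)
((I + 8942) - 15216) - 10802 = ((-331 + 8942) - 15216) - 10802 = (8611 - 15216) - 10802 = -6605 - 10802 = -17407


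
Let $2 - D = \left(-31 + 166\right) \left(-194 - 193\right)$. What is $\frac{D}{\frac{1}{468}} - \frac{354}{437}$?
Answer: $\frac{10685347098}{437} \approx 2.4452 \cdot 10^{7}$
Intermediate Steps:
$D = 52247$ ($D = 2 - \left(-31 + 166\right) \left(-194 - 193\right) = 2 - 135 \left(-387\right) = 2 - -52245 = 2 + 52245 = 52247$)
$\frac{D}{\frac{1}{468}} - \frac{354}{437} = \frac{52247}{\frac{1}{468}} - \frac{354}{437} = 52247 \frac{1}{\frac{1}{468}} - \frac{354}{437} = 52247 \cdot 468 - \frac{354}{437} = 24451596 - \frac{354}{437} = \frac{10685347098}{437}$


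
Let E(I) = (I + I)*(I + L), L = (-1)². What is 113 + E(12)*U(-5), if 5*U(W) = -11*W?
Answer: 3545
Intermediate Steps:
L = 1
U(W) = -11*W/5 (U(W) = (-11*W)/5 = -11*W/5)
E(I) = 2*I*(1 + I) (E(I) = (I + I)*(I + 1) = (2*I)*(1 + I) = 2*I*(1 + I))
113 + E(12)*U(-5) = 113 + (2*12*(1 + 12))*(-11/5*(-5)) = 113 + (2*12*13)*11 = 113 + 312*11 = 113 + 3432 = 3545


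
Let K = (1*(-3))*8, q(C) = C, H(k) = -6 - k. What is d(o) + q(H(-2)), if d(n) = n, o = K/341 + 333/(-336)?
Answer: -193307/38192 ≈ -5.0615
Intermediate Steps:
K = -24 (K = -3*8 = -24)
o = -40539/38192 (o = -24/341 + 333/(-336) = -24*1/341 + 333*(-1/336) = -24/341 - 111/112 = -40539/38192 ≈ -1.0615)
d(o) + q(H(-2)) = -40539/38192 + (-6 - 1*(-2)) = -40539/38192 + (-6 + 2) = -40539/38192 - 4 = -193307/38192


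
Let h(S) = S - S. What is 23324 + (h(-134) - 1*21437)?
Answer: 1887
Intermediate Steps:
h(S) = 0
23324 + (h(-134) - 1*21437) = 23324 + (0 - 1*21437) = 23324 + (0 - 21437) = 23324 - 21437 = 1887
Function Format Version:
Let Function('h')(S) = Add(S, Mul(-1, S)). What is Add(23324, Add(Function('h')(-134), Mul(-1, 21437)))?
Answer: 1887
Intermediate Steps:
Function('h')(S) = 0
Add(23324, Add(Function('h')(-134), Mul(-1, 21437))) = Add(23324, Add(0, Mul(-1, 21437))) = Add(23324, Add(0, -21437)) = Add(23324, -21437) = 1887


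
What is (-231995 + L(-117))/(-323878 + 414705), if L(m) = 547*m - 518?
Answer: -296512/90827 ≈ -3.2646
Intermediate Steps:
L(m) = -518 + 547*m
(-231995 + L(-117))/(-323878 + 414705) = (-231995 + (-518 + 547*(-117)))/(-323878 + 414705) = (-231995 + (-518 - 63999))/90827 = (-231995 - 64517)*(1/90827) = -296512*1/90827 = -296512/90827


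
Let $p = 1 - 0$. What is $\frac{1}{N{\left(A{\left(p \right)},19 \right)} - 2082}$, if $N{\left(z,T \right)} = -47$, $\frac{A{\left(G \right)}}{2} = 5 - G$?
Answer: $- \frac{1}{2129} \approx -0.0004697$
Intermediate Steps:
$p = 1$ ($p = 1 + 0 = 1$)
$A{\left(G \right)} = 10 - 2 G$ ($A{\left(G \right)} = 2 \left(5 - G\right) = 10 - 2 G$)
$\frac{1}{N{\left(A{\left(p \right)},19 \right)} - 2082} = \frac{1}{-47 - 2082} = \frac{1}{-2129} = - \frac{1}{2129}$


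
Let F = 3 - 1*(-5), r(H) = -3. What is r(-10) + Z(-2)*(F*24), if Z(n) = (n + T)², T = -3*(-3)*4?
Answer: 221949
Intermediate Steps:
T = 36 (T = 9*4 = 36)
F = 8 (F = 3 + 5 = 8)
Z(n) = (36 + n)² (Z(n) = (n + 36)² = (36 + n)²)
r(-10) + Z(-2)*(F*24) = -3 + (36 - 2)²*(8*24) = -3 + 34²*192 = -3 + 1156*192 = -3 + 221952 = 221949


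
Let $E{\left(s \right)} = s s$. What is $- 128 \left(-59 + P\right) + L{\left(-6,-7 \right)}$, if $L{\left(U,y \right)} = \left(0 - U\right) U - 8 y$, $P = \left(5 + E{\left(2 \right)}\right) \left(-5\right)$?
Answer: $13332$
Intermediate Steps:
$E{\left(s \right)} = s^{2}$
$P = -45$ ($P = \left(5 + 2^{2}\right) \left(-5\right) = \left(5 + 4\right) \left(-5\right) = 9 \left(-5\right) = -45$)
$L{\left(U,y \right)} = - U^{2} - 8 y$ ($L{\left(U,y \right)} = - U U - 8 y = - U^{2} - 8 y$)
$- 128 \left(-59 + P\right) + L{\left(-6,-7 \right)} = - 128 \left(-59 - 45\right) - -20 = \left(-128\right) \left(-104\right) + \left(\left(-1\right) 36 + 56\right) = 13312 + \left(-36 + 56\right) = 13312 + 20 = 13332$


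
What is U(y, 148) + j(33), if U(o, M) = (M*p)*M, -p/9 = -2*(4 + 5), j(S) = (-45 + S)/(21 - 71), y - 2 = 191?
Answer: 88711206/25 ≈ 3.5484e+6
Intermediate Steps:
y = 193 (y = 2 + 191 = 193)
j(S) = 9/10 - S/50 (j(S) = (-45 + S)/(-50) = (-45 + S)*(-1/50) = 9/10 - S/50)
p = 162 (p = -(-18)*(4 + 5) = -(-18)*9 = -9*(-18) = 162)
U(o, M) = 162*M² (U(o, M) = (M*162)*M = (162*M)*M = 162*M²)
U(y, 148) + j(33) = 162*148² + (9/10 - 1/50*33) = 162*21904 + (9/10 - 33/50) = 3548448 + 6/25 = 88711206/25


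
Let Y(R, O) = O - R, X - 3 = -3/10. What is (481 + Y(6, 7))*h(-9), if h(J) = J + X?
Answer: -15183/5 ≈ -3036.6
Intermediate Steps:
X = 27/10 (X = 3 - 3/10 = 27/10 ≈ 2.7000)
h(J) = 27/10 + J (h(J) = J + 27/10 = 27/10 + J)
(481 + Y(6, 7))*h(-9) = (481 + (7 - 1*6))*(27/10 - 9) = (481 + (7 - 6))*(-63/10) = (481 + 1)*(-63/10) = 482*(-63/10) = -15183/5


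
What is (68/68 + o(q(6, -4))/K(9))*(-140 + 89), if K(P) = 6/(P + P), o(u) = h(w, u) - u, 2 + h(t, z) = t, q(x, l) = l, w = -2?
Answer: -51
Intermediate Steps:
h(t, z) = -2 + t
o(u) = -4 - u (o(u) = (-2 - 2) - u = -4 - u)
K(P) = 3/P (K(P) = 6/((2*P)) = 6*(1/(2*P)) = 3/P)
(68/68 + o(q(6, -4))/K(9))*(-140 + 89) = (68/68 + (-4 - 1*(-4))/((3/9)))*(-140 + 89) = (68*(1/68) + (-4 + 4)/((3*(⅑))))*(-51) = (1 + 0/(⅓))*(-51) = (1 + 0*3)*(-51) = (1 + 0)*(-51) = 1*(-51) = -51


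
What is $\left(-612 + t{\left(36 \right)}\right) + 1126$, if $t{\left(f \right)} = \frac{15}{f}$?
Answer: $\frac{6173}{12} \approx 514.42$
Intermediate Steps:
$\left(-612 + t{\left(36 \right)}\right) + 1126 = \left(-612 + \frac{15}{36}\right) + 1126 = \left(-612 + 15 \cdot \frac{1}{36}\right) + 1126 = \left(-612 + \frac{5}{12}\right) + 1126 = - \frac{7339}{12} + 1126 = \frac{6173}{12}$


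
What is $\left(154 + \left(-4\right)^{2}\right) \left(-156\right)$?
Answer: $-26520$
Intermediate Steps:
$\left(154 + \left(-4\right)^{2}\right) \left(-156\right) = \left(154 + 16\right) \left(-156\right) = 170 \left(-156\right) = -26520$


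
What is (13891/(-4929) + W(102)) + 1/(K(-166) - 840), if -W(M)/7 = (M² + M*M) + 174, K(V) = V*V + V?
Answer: -6407009155807/43621650 ≈ -1.4688e+5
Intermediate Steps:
K(V) = V + V² (K(V) = V² + V = V + V²)
W(M) = -1218 - 14*M² (W(M) = -7*((M² + M*M) + 174) = -7*((M² + M²) + 174) = -7*(2*M² + 174) = -7*(174 + 2*M²) = -1218 - 14*M²)
(13891/(-4929) + W(102)) + 1/(K(-166) - 840) = (13891/(-4929) + (-1218 - 14*102²)) + 1/(-166*(1 - 166) - 840) = (13891*(-1/4929) + (-1218 - 14*10404)) + 1/(-166*(-165) - 840) = (-13891/4929 + (-1218 - 145656)) + 1/(27390 - 840) = (-13891/4929 - 146874) + 1/26550 = -723955837/4929 + 1/26550 = -6407009155807/43621650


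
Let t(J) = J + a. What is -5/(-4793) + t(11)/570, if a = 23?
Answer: 82906/1366005 ≈ 0.060692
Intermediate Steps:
t(J) = 23 + J (t(J) = J + 23 = 23 + J)
-5/(-4793) + t(11)/570 = -5/(-4793) + (23 + 11)/570 = -5*(-1/4793) + 34*(1/570) = 5/4793 + 17/285 = 82906/1366005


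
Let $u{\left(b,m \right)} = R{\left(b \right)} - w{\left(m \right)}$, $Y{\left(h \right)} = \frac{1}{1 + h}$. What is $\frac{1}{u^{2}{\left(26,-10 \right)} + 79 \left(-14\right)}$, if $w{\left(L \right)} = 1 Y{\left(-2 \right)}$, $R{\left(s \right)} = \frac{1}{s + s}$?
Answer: $- \frac{2704}{2987815} \approx -0.00090501$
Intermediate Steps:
$R{\left(s \right)} = \frac{1}{2 s}$
$w{\left(L \right)} = -1$ ($w{\left(L \right)} = 1 \frac{1}{1 - 2} = 1 \frac{1}{-1} = 1 \left(-1\right) = -1$)
$u{\left(b,m \right)} = 1 + \frac{1}{2 b}$ ($u{\left(b,m \right)} = \frac{1}{2 b} - -1 = \frac{1}{2 b} + 1 = 1 + \frac{1}{2 b}$)
$\frac{1}{u^{2}{\left(26,-10 \right)} + 79 \left(-14\right)} = \frac{1}{\left(\frac{\frac{1}{2} + 26}{26}\right)^{2} + 79 \left(-14\right)} = \frac{1}{\left(\frac{1}{26} \cdot \frac{53}{2}\right)^{2} - 1106} = \frac{1}{\left(\frac{53}{52}\right)^{2} - 1106} = \frac{1}{\frac{2809}{2704} - 1106} = \frac{1}{- \frac{2987815}{2704}} = - \frac{2704}{2987815}$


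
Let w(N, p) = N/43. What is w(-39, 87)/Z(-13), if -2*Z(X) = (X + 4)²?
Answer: 26/1161 ≈ 0.022394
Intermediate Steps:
w(N, p) = N/43 (w(N, p) = N*(1/43) = N/43)
Z(X) = -(4 + X)²/2 (Z(X) = -(X + 4)²/2 = -(4 + X)²/2)
w(-39, 87)/Z(-13) = ((1/43)*(-39))/((-(4 - 13)²/2)) = -39/(43*((-½*(-9)²))) = -39/(43*((-½*81))) = -39/(43*(-81/2)) = -39/43*(-2/81) = 26/1161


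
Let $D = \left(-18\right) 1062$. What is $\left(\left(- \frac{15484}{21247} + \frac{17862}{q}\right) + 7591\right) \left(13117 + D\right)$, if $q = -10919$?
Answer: $- \frac{10561437461918847}{231995993} \approx -4.5524 \cdot 10^{7}$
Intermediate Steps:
$D = -19116$
$\left(\left(- \frac{15484}{21247} + \frac{17862}{q}\right) + 7591\right) \left(13117 + D\right) = \left(\left(- \frac{15484}{21247} + \frac{17862}{-10919}\right) + 7591\right) \left(13117 - 19116\right) = \left(\left(\left(-15484\right) \frac{1}{21247} + 17862 \left(- \frac{1}{10919}\right)\right) + 7591\right) \left(-5999\right) = \left(\left(- \frac{15484}{21247} - \frac{17862}{10919}\right) + 7591\right) \left(-5999\right) = \left(- \frac{548583710}{231995993} + 7591\right) \left(-5999\right) = \frac{1760532999153}{231995993} \left(-5999\right) = - \frac{10561437461918847}{231995993}$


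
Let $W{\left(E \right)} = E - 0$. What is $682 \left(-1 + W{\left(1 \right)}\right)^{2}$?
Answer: $0$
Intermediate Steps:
$W{\left(E \right)} = E$ ($W{\left(E \right)} = E + 0 = E$)
$682 \left(-1 + W{\left(1 \right)}\right)^{2} = 682 \left(-1 + 1\right)^{2} = 682 \cdot 0^{2} = 682 \cdot 0 = 0$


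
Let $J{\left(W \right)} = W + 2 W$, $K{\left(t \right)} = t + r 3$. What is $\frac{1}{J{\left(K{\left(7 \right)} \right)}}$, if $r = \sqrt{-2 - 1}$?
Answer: $\frac{7}{228} - \frac{i \sqrt{3}}{76} \approx 0.030702 - 0.02279 i$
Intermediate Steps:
$r = i \sqrt{3}$ ($r = \sqrt{-3} = i \sqrt{3} \approx 1.732 i$)
$K{\left(t \right)} = t + 3 i \sqrt{3}$ ($K{\left(t \right)} = t + i \sqrt{3} \cdot 3 = t + 3 i \sqrt{3}$)
$J{\left(W \right)} = 3 W$
$\frac{1}{J{\left(K{\left(7 \right)} \right)}} = \frac{1}{3 \left(7 + 3 i \sqrt{3}\right)} = \frac{1}{21 + 9 i \sqrt{3}}$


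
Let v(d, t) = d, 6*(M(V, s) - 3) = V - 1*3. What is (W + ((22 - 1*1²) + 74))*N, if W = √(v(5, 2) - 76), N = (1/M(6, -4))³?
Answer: 760/343 + 8*I*√71/343 ≈ 2.2157 + 0.19653*I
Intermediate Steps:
M(V, s) = 5/2 + V/6 (M(V, s) = 3 + (V - 1*3)/6 = 3 + (V - 3)/6 = 3 + (-3 + V)/6 = 3 + (-½ + V/6) = 5/2 + V/6)
N = 8/343 (N = (1/(5/2 + (⅙)*6))³ = (1/(5/2 + 1))³ = (1/(7/2))³ = (2/7)³ = 8/343 ≈ 0.023324)
W = I*√71 (W = √(5 - 76) = √(-71) = I*√71 ≈ 8.4261*I)
(W + ((22 - 1*1²) + 74))*N = (I*√71 + ((22 - 1*1²) + 74))*(8/343) = (I*√71 + ((22 - 1*1) + 74))*(8/343) = (I*√71 + ((22 - 1) + 74))*(8/343) = (I*√71 + (21 + 74))*(8/343) = (I*√71 + 95)*(8/343) = (95 + I*√71)*(8/343) = 760/343 + 8*I*√71/343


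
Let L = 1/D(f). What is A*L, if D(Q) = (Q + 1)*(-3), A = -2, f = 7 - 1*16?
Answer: -1/12 ≈ -0.083333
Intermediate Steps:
f = -9 (f = 7 - 16 = -9)
D(Q) = -3 - 3*Q (D(Q) = (1 + Q)*(-3) = -3 - 3*Q)
L = 1/24 (L = 1/(-3 - 3*(-9)) = 1/(-3 + 27) = 1/24 ≈ 0.041667)
A*L = -2*1/24 = -1/12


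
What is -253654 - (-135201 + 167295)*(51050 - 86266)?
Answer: 1129968650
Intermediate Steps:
-253654 - (-135201 + 167295)*(51050 - 86266) = -253654 - 32094*(-35216) = -253654 - 1*(-1130222304) = -253654 + 1130222304 = 1129968650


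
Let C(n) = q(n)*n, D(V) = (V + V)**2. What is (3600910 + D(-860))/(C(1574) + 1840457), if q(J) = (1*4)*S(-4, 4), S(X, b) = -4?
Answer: 6559310/1815273 ≈ 3.6134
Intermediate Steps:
q(J) = -16 (q(J) = (1*4)*(-4) = 4*(-4) = -16)
D(V) = 4*V**2 (D(V) = (2*V)**2 = 4*V**2)
C(n) = -16*n
(3600910 + D(-860))/(C(1574) + 1840457) = (3600910 + 4*(-860)**2)/(-16*1574 + 1840457) = (3600910 + 4*739600)/(-25184 + 1840457) = (3600910 + 2958400)/1815273 = 6559310*(1/1815273) = 6559310/1815273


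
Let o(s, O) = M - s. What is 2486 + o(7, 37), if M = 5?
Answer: 2484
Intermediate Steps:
o(s, O) = 5 - s
2486 + o(7, 37) = 2486 + (5 - 1*7) = 2486 + (5 - 7) = 2486 - 2 = 2484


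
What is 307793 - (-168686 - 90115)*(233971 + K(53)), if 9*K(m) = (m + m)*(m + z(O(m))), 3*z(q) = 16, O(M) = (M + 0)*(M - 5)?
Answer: 546570381926/9 ≈ 6.0730e+10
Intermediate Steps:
O(M) = M*(-5 + M)
z(q) = 16/3 (z(q) = (1/3)*16 = 16/3)
K(m) = 2*m*(16/3 + m)/9 (K(m) = ((m + m)*(m + 16/3))/9 = ((2*m)*(16/3 + m))/9 = (2*m*(16/3 + m))/9 = 2*m*(16/3 + m)/9)
307793 - (-168686 - 90115)*(233971 + K(53)) = 307793 - (-168686 - 90115)*(233971 + (2/27)*53*(16 + 3*53)) = 307793 - (-258801)*(233971 + (2/27)*53*(16 + 159)) = 307793 - (-258801)*(233971 + (2/27)*53*175) = 307793 - (-258801)*(233971 + 18550/27) = 307793 - (-258801)*6335767/27 = 307793 - 1*(-546567611789/9) = 307793 + 546567611789/9 = 546570381926/9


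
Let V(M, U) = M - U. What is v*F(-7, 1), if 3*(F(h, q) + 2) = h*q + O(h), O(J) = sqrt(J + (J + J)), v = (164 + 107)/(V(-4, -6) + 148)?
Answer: -3523/450 + 271*I*sqrt(21)/450 ≈ -7.8289 + 2.7597*I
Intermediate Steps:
v = 271/150 (v = (164 + 107)/((-4 - 1*(-6)) + 148) = 271/((-4 + 6) + 148) = 271/(2 + 148) = 271/150 ≈ 1.8067)
O(J) = sqrt(3)*sqrt(J) (O(J) = sqrt(J + 2*J) = sqrt(3*J) = sqrt(3)*sqrt(J))
F(h, q) = -2 + h*q/3 + sqrt(3)*sqrt(h)/3 (F(h, q) = -2 + (h*q + sqrt(3)*sqrt(h))/3 = -2 + (h*q/3 + sqrt(3)*sqrt(h)/3) = -2 + h*q/3 + sqrt(3)*sqrt(h)/3)
v*F(-7, 1) = 271*(-2 + (1/3)*(-7)*1 + sqrt(3)*sqrt(-7)/3)/150 = 271*(-2 - 7/3 + sqrt(3)*(I*sqrt(7))/3)/150 = 271*(-2 - 7/3 + I*sqrt(21)/3)/150 = 271*(-13/3 + I*sqrt(21)/3)/150 = -3523/450 + 271*I*sqrt(21)/450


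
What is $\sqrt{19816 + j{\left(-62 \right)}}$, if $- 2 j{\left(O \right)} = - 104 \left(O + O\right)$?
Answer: $2 \sqrt{3342} \approx 115.62$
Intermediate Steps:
$j{\left(O \right)} = 104 O$ ($j{\left(O \right)} = - \frac{\left(-104\right) \left(O + O\right)}{2} = - \frac{\left(-104\right) 2 O}{2} = - \frac{\left(-208\right) O}{2} = 104 O$)
$\sqrt{19816 + j{\left(-62 \right)}} = \sqrt{19816 + 104 \left(-62\right)} = \sqrt{19816 - 6448} = \sqrt{13368} = 2 \sqrt{3342}$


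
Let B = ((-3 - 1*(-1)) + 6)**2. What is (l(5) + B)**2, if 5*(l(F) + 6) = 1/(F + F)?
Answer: 251001/2500 ≈ 100.40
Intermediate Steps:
l(F) = -6 + 1/(10*F) (l(F) = -6 + 1/(5*(F + F)) = -6 + 1/(5*((2*F))) = -6 + (1/(2*F))/5 = -6 + 1/(10*F))
B = 16 (B = ((-3 + 1) + 6)**2 = (-2 + 6)**2 = 4**2 = 16)
(l(5) + B)**2 = ((-6 + (1/10)/5) + 16)**2 = ((-6 + (1/10)*(1/5)) + 16)**2 = ((-6 + 1/50) + 16)**2 = (-299/50 + 16)**2 = (501/50)**2 = 251001/2500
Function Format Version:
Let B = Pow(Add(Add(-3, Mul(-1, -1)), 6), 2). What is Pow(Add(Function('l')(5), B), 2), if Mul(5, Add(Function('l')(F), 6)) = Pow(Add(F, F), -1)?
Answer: Rational(251001, 2500) ≈ 100.40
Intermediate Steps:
Function('l')(F) = Add(-6, Mul(Rational(1, 10), Pow(F, -1))) (Function('l')(F) = Add(-6, Mul(Rational(1, 5), Pow(Add(F, F), -1))) = Add(-6, Mul(Rational(1, 5), Pow(Mul(2, F), -1))) = Add(-6, Mul(Rational(1, 5), Mul(Rational(1, 2), Pow(F, -1)))) = Add(-6, Mul(Rational(1, 10), Pow(F, -1))))
B = 16 (B = Pow(Add(Add(-3, 1), 6), 2) = Pow(Add(-2, 6), 2) = Pow(4, 2) = 16)
Pow(Add(Function('l')(5), B), 2) = Pow(Add(Add(-6, Mul(Rational(1, 10), Pow(5, -1))), 16), 2) = Pow(Add(Add(-6, Mul(Rational(1, 10), Rational(1, 5))), 16), 2) = Pow(Add(Add(-6, Rational(1, 50)), 16), 2) = Pow(Add(Rational(-299, 50), 16), 2) = Pow(Rational(501, 50), 2) = Rational(251001, 2500)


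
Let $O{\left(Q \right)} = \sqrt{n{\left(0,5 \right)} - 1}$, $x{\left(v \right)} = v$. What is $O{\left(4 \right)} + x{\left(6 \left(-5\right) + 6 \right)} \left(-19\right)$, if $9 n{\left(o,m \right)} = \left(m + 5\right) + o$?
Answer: $\frac{1369}{3} \approx 456.33$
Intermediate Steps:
$n{\left(o,m \right)} = \frac{5}{9} + \frac{m}{9} + \frac{o}{9}$ ($n{\left(o,m \right)} = \frac{\left(m + 5\right) + o}{9} = \frac{\left(5 + m\right) + o}{9} = \frac{5 + m + o}{9} = \frac{5}{9} + \frac{m}{9} + \frac{o}{9}$)
$O{\left(Q \right)} = \frac{1}{3}$ ($O{\left(Q \right)} = \sqrt{\left(\frac{5}{9} + \frac{1}{9} \cdot 5 + \frac{1}{9} \cdot 0\right) - 1} = \sqrt{\left(\frac{5}{9} + \frac{5}{9} + 0\right) - 1} = \sqrt{\frac{10}{9} - 1} = \sqrt{\frac{1}{9}} = \frac{1}{3}$)
$O{\left(4 \right)} + x{\left(6 \left(-5\right) + 6 \right)} \left(-19\right) = \frac{1}{3} + \left(6 \left(-5\right) + 6\right) \left(-19\right) = \frac{1}{3} + \left(-30 + 6\right) \left(-19\right) = \frac{1}{3} - -456 = \frac{1}{3} + 456 = \frac{1369}{3}$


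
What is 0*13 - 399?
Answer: -399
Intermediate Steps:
0*13 - 399 = 0 - 399 = -399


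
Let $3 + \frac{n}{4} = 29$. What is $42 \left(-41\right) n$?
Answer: $-179088$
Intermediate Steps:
$n = 104$ ($n = -12 + 4 \cdot 29 = -12 + 116 = 104$)
$42 \left(-41\right) n = 42 \left(-41\right) 104 = \left(-1722\right) 104 = -179088$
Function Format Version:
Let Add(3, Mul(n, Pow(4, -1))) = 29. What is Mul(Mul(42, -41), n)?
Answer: -179088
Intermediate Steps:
n = 104 (n = Add(-12, Mul(4, 29)) = Add(-12, 116) = 104)
Mul(Mul(42, -41), n) = Mul(Mul(42, -41), 104) = Mul(-1722, 104) = -179088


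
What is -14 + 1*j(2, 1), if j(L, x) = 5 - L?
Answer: -11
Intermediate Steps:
-14 + 1*j(2, 1) = -14 + 1*(5 - 1*2) = -14 + 1*(5 - 2) = -14 + 1*3 = -14 + 3 = -11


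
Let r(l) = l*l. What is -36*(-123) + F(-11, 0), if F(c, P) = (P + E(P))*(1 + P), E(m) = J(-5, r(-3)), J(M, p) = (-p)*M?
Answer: 4473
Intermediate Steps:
r(l) = l²
J(M, p) = -M*p
E(m) = 45 (E(m) = -1*(-5)*(-3)² = -1*(-5)*9 = 45)
F(c, P) = (1 + P)*(45 + P) (F(c, P) = (P + 45)*(1 + P) = (45 + P)*(1 + P) = (1 + P)*(45 + P))
-36*(-123) + F(-11, 0) = -36*(-123) + (45 + 0² + 46*0) = 4428 + (45 + 0 + 0) = 4428 + 45 = 4473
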